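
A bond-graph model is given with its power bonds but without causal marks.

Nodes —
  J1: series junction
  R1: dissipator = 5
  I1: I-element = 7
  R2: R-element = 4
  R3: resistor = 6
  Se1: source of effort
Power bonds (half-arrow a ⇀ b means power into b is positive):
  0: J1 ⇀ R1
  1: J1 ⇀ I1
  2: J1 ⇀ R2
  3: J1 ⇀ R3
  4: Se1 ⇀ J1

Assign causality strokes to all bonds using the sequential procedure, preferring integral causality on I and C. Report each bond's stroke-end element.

b0 →J1
b1 →I1
b2 →J1
b3 →J1
b4 →J1

#4 stroke→J1  (Se1 fixes effort; stroke away)
#1 stroke→I1  (prefer integral on I1)
#0 stroke→J1  (common-f at J1 fixed by 1)
#2 stroke→J1  (1-jn J1 has f-setter on 1)
#3 stroke→J1  (J1 flow already set via bond 1)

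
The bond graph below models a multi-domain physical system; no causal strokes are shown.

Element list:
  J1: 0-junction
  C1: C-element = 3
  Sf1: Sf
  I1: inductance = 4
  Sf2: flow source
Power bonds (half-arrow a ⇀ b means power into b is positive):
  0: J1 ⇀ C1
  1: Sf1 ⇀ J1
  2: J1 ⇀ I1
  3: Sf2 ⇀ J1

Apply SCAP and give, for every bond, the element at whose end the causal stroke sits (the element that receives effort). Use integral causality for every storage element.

bond 0 →J1
bond 1 →Sf1
bond 2 →I1
bond 3 →Sf2

b1 →Sf1  (Sf1 fixes flow; stroke at Sf1)
b3 →Sf2  (source Sf2 imposes f)
b0 →J1  (C1 integral (e out))
b2 →I1  (J1 effort already set via bond 0)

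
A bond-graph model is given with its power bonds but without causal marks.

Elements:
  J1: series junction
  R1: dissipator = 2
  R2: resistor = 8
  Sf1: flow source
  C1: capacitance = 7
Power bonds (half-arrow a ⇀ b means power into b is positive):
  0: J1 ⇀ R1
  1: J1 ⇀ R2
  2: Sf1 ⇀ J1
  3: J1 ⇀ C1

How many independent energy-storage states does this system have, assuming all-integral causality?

1  (C1 all integral)

β2 stroke at Sf1  (Sf1: flow source, stroke at near end)
β0 stroke at J1  (J1: bond 2 brought flow, rest push out)
β1 stroke at J1  (common-f at J1 fixed by 2)
β3 stroke at J1  (1-jn J1 has f-setter on 2)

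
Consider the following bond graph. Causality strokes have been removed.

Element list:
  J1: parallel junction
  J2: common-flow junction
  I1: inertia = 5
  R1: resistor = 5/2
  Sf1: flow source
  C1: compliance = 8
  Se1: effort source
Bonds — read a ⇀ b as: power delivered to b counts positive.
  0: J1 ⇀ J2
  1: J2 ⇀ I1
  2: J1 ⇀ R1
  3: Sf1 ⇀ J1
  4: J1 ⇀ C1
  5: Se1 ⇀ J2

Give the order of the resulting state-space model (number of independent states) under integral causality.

2  (C1, I1 all integral)

b3 stroke at Sf1  (source Sf1 imposes f)
b5 stroke at J2  (Se1 fixes effort; stroke away)
b1 stroke at I1  (I1: I, integral causality)
b0 stroke at J2  (J2 flow already set via bond 1)
b4 stroke at J1  (C1 outputs effort q/C1)
b2 stroke at R1  (common-e at J1 fixed by 4)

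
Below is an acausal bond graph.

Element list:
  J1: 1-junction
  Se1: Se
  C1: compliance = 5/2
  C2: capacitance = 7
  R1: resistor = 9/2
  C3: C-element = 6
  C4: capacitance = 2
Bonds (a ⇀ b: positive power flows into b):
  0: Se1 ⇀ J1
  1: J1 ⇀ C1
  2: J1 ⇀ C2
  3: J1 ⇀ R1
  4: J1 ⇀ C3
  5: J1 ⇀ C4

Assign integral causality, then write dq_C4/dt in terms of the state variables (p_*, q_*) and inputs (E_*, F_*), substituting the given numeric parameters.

dq_C4/dt = 2*E_Se1/9 - 4*q_C1/45 - 2*q_C2/63 - q_C3/27 - q_C4/9

b0 stroke→J1  (Se1 (Se) sets effort on bond)
b1 stroke→J1  (C1 outputs effort q/C1)
b2 stroke→J1  (prefer integral on C2)
b4 stroke→J1  (C3 integral (e out))
b5 stroke→J1  (C4: C, integral causality)
b3 stroke→R1  (J1 needs exactly one f-in)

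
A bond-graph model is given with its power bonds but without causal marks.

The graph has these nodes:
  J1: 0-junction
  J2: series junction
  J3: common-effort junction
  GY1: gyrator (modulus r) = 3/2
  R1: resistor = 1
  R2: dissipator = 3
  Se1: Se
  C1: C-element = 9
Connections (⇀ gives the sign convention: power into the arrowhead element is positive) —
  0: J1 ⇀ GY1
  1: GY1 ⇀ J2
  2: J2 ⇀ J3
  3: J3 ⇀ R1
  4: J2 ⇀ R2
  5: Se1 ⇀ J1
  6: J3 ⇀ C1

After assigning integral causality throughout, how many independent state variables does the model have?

1  (C1 all integral)

b5 |J1  (Se1 (Se) sets effort on bond)
b0 |GY1  (J1 effort already set via bond 5)
b1 |GY1  (GY1 both-in/both-out from 0)
b2 |J2  (common-f at J2 fixed by 1)
b4 |J2  (J2: bond 1 brought flow, rest push out)
b6 |J3  (C1 outputs effort q/C1)
b3 |R1  (common-e at J3 fixed by 6)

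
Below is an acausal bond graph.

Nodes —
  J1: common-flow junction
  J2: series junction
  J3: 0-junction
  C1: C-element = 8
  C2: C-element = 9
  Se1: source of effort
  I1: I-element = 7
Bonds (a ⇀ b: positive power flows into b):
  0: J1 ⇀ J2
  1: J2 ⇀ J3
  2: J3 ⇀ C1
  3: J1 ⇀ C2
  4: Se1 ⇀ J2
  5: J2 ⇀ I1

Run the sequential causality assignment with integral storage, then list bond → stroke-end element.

β0 stroke→J2
β1 stroke→J2
β2 stroke→J3
β3 stroke→J1
β4 stroke→J2
β5 stroke→I1

β4 →J2  (source Se1 imposes e)
β2 →J3  (C1 outputs effort q/C1)
β1 →J2  (J3: bond 2 brought effort, rest push out)
β3 →J1  (C2 outputs effort q/C2)
β0 →J2  (closing 1-jn rule on J1)
β5 →I1  (J2 needs exactly one f-in)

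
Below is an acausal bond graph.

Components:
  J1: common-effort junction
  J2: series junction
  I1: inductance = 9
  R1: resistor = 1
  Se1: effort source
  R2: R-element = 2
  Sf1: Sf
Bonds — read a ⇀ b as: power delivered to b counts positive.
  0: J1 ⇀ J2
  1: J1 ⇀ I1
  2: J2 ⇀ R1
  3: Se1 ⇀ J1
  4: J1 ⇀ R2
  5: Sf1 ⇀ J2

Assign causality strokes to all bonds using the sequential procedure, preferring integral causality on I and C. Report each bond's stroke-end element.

b3 stroke at J1  (Se1: effort source, stroke at far end)
b5 stroke at Sf1  (Sf1: flow source, stroke at near end)
b0 stroke at J2  (0-jn J1 has e-setter on 3)
b1 stroke at I1  (J1 effort already set via bond 3)
b4 stroke at R2  (J1 effort already set via bond 3)
b2 stroke at J2  (1-jn J2 has f-setter on 5)

bond 0 →J2
bond 1 →I1
bond 2 →J2
bond 3 →J1
bond 4 →R2
bond 5 →Sf1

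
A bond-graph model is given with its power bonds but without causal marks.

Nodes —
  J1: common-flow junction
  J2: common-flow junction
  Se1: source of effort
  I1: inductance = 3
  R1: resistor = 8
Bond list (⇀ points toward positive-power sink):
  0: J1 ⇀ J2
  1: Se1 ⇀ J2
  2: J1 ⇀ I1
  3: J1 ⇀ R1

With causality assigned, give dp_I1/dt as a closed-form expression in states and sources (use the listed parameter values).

β1 stroke at J2  (Se1 fixes effort; stroke away)
β0 stroke at J1  (J2: last free bond brings flow in)
β2 stroke at I1  (I1 outputs flow p/I1)
β3 stroke at J1  (J1: bond 2 brought flow, rest push out)

dp_I1/dt = E_Se1 - 8*p_I1/3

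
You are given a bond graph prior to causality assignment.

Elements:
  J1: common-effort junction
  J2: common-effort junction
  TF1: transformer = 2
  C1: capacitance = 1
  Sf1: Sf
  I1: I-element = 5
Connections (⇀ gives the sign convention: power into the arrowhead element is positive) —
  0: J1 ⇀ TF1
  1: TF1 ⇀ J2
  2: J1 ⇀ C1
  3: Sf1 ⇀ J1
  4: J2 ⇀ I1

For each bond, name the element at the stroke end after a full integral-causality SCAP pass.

β3 stroke→Sf1  (source Sf1 imposes f)
β2 stroke→J1  (C1 outputs effort q/C1)
β0 stroke→TF1  (J1 effort already set via bond 2)
β1 stroke→J2  (through TF1, causality passes straight; one stroke at TF1)
β4 stroke→I1  (J2: bond 1 brought effort, rest push out)

bond 0 stroke at TF1
bond 1 stroke at J2
bond 2 stroke at J1
bond 3 stroke at Sf1
bond 4 stroke at I1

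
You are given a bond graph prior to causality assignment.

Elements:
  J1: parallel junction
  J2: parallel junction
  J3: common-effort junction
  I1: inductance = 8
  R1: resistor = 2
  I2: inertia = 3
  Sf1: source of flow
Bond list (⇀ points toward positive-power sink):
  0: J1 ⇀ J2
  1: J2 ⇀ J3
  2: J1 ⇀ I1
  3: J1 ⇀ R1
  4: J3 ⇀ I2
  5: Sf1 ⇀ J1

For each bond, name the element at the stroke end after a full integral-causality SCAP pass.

bond 5 →Sf1  (Sf1 fixes flow; stroke at Sf1)
bond 2 →I1  (I1 integral (f out))
bond 4 →I2  (prefer integral on I2)
bond 1 →J3  (J3: last free bond brings effort in)
bond 0 →J2  (J2 needs exactly one e-in)
bond 3 →J1  (only one effort-in slot at J1)

b0 |J2
b1 |J3
b2 |I1
b3 |J1
b4 |I2
b5 |Sf1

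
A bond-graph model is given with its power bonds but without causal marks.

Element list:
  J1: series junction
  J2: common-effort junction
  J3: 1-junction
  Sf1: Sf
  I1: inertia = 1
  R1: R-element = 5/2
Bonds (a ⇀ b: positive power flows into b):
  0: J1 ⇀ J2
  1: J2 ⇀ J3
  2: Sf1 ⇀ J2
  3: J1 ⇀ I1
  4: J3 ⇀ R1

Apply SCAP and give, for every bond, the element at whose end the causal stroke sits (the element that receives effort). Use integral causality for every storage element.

#2 stroke at Sf1  (source Sf1 imposes f)
#3 stroke at I1  (I1: I, integral causality)
#0 stroke at J1  (J1 flow already set via bond 3)
#1 stroke at J2  (J2: last free bond brings effort in)
#4 stroke at J3  (J3: bond 1 brought flow, rest push out)

bond 0 stroke→J1
bond 1 stroke→J2
bond 2 stroke→Sf1
bond 3 stroke→I1
bond 4 stroke→J3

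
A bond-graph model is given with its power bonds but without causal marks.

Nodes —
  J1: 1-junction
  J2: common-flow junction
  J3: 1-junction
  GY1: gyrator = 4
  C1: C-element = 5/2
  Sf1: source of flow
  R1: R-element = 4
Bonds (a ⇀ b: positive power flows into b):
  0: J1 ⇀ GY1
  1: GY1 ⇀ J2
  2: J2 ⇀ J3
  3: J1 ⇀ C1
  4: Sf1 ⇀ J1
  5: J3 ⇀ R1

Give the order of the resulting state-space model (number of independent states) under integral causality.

1  (C1 all integral)

b4 stroke at Sf1  (source Sf1 imposes f)
b0 stroke at J1  (common-f at J1 fixed by 4)
b3 stroke at J1  (common-f at J1 fixed by 4)
b1 stroke at J2  (GY1 both-in/both-out from 0)
b2 stroke at J3  (closing 1-jn rule on J2)
b5 stroke at R1  (J3: last free bond brings flow in)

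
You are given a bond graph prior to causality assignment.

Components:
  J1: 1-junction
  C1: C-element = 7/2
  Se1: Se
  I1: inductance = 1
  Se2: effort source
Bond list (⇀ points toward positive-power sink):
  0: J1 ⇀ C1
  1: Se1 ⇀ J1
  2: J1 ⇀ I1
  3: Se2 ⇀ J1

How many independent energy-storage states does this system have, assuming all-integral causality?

β1 stroke at J1  (Se1 fixes effort; stroke away)
β3 stroke at J1  (Se2: effort source, stroke at far end)
β0 stroke at J1  (C1: C, integral causality)
β2 stroke at I1  (only one flow-in slot at J1)

2  (C1, I1 all integral)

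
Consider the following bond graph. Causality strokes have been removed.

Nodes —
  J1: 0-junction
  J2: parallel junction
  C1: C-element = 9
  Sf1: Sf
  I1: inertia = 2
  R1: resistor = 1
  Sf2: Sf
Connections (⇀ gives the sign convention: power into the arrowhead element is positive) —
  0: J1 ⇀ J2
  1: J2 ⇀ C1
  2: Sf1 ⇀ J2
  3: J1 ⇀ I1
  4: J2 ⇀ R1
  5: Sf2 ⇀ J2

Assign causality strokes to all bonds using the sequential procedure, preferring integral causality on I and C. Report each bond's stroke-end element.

b2 stroke at Sf1  (Sf1 fixes flow; stroke at Sf1)
b5 stroke at Sf2  (source Sf2 imposes f)
b1 stroke at J2  (C1: C, integral causality)
b0 stroke at J1  (J2 effort already set via bond 1)
b4 stroke at R1  (J2: bond 1 brought effort, rest push out)
b3 stroke at I1  (J1: bond 0 brought effort, rest push out)

b0 →J1
b1 →J2
b2 →Sf1
b3 →I1
b4 →R1
b5 →Sf2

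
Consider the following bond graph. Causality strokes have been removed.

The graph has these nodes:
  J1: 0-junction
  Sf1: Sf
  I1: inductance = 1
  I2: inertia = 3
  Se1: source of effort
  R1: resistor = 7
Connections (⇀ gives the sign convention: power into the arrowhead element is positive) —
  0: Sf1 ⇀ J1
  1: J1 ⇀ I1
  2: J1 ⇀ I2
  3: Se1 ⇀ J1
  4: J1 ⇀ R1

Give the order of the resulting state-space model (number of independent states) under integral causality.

2  (I1, I2 all integral)

bond 0 |Sf1  (Sf1 (Sf) sets flow on bond)
bond 3 |J1  (source Se1 imposes e)
bond 1 |I1  (0-jn J1 has e-setter on 3)
bond 2 |I2  (common-e at J1 fixed by 3)
bond 4 |R1  (common-e at J1 fixed by 3)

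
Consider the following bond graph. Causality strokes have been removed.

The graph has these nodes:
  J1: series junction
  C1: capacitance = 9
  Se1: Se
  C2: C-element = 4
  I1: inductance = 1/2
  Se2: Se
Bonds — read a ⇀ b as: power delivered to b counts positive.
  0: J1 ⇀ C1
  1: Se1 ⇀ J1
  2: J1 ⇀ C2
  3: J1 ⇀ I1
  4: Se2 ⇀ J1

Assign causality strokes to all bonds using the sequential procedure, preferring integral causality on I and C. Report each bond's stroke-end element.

bond 0 stroke→J1
bond 1 stroke→J1
bond 2 stroke→J1
bond 3 stroke→I1
bond 4 stroke→J1

β1 |J1  (Se1 (Se) sets effort on bond)
β4 |J1  (source Se2 imposes e)
β0 |J1  (C1: C, integral causality)
β2 |J1  (C2: C, integral causality)
β3 |I1  (closing 1-jn rule on J1)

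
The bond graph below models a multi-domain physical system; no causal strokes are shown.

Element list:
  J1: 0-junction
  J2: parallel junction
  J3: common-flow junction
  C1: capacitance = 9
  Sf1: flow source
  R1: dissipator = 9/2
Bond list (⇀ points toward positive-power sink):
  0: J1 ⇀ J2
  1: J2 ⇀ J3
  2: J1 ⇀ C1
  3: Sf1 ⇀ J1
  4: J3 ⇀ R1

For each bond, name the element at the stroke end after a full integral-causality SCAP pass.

b0 →J2
b1 →J3
b2 →J1
b3 →Sf1
b4 →R1

bond 3 stroke at Sf1  (Sf1 fixes flow; stroke at Sf1)
bond 2 stroke at J1  (C1: C, integral causality)
bond 0 stroke at J2  (J1: bond 2 brought effort, rest push out)
bond 1 stroke at J3  (common-e at J2 fixed by 0)
bond 4 stroke at R1  (only one flow-in slot at J3)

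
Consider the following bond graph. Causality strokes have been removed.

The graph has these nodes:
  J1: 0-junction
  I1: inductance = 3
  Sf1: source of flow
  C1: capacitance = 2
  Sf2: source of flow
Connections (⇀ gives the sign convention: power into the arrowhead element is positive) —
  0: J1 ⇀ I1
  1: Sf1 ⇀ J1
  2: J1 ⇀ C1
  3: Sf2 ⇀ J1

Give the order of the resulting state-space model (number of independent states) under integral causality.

2  (C1, I1 all integral)

β1 stroke→Sf1  (Sf1 fixes flow; stroke at Sf1)
β3 stroke→Sf2  (Sf2 (Sf) sets flow on bond)
β0 stroke→I1  (I1 outputs flow p/I1)
β2 stroke→J1  (J1: last free bond brings effort in)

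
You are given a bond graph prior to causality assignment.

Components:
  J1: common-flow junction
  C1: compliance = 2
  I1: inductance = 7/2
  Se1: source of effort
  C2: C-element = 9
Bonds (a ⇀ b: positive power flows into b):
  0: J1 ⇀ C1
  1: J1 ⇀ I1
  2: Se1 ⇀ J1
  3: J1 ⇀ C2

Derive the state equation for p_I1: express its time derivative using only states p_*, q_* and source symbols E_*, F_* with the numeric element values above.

bond 2 →J1  (Se1 fixes effort; stroke away)
bond 0 →J1  (C1 outputs effort q/C1)
bond 1 →I1  (prefer integral on I1)
bond 3 →J1  (common-f at J1 fixed by 1)

dp_I1/dt = E_Se1 - q_C1/2 - q_C2/9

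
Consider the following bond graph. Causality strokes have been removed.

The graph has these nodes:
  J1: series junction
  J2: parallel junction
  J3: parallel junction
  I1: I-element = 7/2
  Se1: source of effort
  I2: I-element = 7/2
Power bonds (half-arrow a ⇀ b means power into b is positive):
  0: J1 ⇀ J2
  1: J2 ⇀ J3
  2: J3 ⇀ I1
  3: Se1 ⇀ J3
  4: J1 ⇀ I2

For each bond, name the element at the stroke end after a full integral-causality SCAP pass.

#3 →J3  (Se1: effort source, stroke at far end)
#1 →J2  (J3: bond 3 brought effort, rest push out)
#2 →I1  (common-e at J3 fixed by 3)
#0 →J1  (J2 effort already set via bond 1)
#4 →I2  (J1 needs exactly one f-in)

β0 stroke→J1
β1 stroke→J2
β2 stroke→I1
β3 stroke→J3
β4 stroke→I2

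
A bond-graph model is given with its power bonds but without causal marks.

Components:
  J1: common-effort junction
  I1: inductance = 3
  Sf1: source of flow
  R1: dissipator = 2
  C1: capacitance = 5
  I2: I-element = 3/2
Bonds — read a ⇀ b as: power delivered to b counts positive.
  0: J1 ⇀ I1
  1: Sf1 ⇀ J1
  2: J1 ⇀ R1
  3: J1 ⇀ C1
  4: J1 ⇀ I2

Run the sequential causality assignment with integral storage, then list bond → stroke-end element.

bond 0 stroke at I1
bond 1 stroke at Sf1
bond 2 stroke at R1
bond 3 stroke at J1
bond 4 stroke at I2

#1 →Sf1  (Sf1: flow source, stroke at near end)
#0 →I1  (prefer integral on I1)
#3 →J1  (C1: C, integral causality)
#2 →R1  (0-jn J1 has e-setter on 3)
#4 →I2  (common-e at J1 fixed by 3)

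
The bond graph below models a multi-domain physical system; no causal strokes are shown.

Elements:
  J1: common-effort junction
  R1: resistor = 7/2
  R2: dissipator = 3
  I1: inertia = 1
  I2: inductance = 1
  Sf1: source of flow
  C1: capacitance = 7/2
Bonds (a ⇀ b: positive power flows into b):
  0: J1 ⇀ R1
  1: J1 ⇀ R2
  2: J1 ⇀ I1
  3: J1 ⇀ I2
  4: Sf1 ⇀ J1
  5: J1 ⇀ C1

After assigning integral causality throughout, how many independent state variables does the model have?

3  (C1, I1, I2 all integral)

bond 4 stroke at Sf1  (Sf1 (Sf) sets flow on bond)
bond 2 stroke at I1  (I1 outputs flow p/I1)
bond 3 stroke at I2  (I2: I, integral causality)
bond 5 stroke at J1  (C1 integral (e out))
bond 0 stroke at R1  (0-jn J1 has e-setter on 5)
bond 1 stroke at R2  (J1 effort already set via bond 5)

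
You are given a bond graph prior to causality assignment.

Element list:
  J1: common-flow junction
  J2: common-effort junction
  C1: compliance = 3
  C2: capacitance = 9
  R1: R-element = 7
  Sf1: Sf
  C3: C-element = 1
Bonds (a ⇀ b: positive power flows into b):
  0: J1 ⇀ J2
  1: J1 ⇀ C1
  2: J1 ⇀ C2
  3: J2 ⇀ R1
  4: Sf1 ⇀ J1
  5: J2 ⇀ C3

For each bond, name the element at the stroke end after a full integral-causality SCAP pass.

bond 0 stroke at J1
bond 1 stroke at J1
bond 2 stroke at J1
bond 3 stroke at R1
bond 4 stroke at Sf1
bond 5 stroke at J2

β4 stroke at Sf1  (source Sf1 imposes f)
β0 stroke at J1  (1-jn J1 has f-setter on 4)
β1 stroke at J1  (J1: bond 4 brought flow, rest push out)
β2 stroke at J1  (J1 flow already set via bond 4)
β5 stroke at J2  (C3 outputs effort q/C3)
β3 stroke at R1  (J2: bond 5 brought effort, rest push out)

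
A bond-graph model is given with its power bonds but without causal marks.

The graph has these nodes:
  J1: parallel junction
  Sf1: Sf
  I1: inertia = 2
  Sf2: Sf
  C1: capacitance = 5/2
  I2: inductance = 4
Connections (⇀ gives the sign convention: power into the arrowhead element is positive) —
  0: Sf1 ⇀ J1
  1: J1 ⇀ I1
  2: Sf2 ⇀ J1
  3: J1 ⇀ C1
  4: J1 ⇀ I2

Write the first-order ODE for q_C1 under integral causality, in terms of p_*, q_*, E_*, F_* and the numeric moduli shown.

b0 stroke→Sf1  (Sf1: flow source, stroke at near end)
b2 stroke→Sf2  (Sf2: flow source, stroke at near end)
b1 stroke→I1  (I1: I, integral causality)
b3 stroke→J1  (C1 integral (e out))
b4 stroke→I2  (J1: bond 3 brought effort, rest push out)

dq_C1/dt = F_Sf1 + F_Sf2 - p_I1/2 - p_I2/4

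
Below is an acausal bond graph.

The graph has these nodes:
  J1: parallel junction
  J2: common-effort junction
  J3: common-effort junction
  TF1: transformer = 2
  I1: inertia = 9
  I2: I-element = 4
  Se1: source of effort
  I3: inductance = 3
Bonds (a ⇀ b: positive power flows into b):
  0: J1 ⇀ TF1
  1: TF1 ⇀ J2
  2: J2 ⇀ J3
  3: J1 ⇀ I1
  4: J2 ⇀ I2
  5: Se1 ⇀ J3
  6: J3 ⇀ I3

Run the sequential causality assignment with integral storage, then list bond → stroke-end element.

#0 |J1
#1 |TF1
#2 |J2
#3 |I1
#4 |I2
#5 |J3
#6 |I3

β5 |J3  (Se1 (Se) sets effort on bond)
β2 |J2  (J3 effort already set via bond 5)
β6 |I3  (J3: bond 5 brought effort, rest push out)
β1 |TF1  (J2: bond 2 brought effort, rest push out)
β4 |I2  (J2 effort already set via bond 2)
β0 |J1  (through TF1, causality passes straight; one stroke at TF1)
β3 |I1  (0-jn J1 has e-setter on 0)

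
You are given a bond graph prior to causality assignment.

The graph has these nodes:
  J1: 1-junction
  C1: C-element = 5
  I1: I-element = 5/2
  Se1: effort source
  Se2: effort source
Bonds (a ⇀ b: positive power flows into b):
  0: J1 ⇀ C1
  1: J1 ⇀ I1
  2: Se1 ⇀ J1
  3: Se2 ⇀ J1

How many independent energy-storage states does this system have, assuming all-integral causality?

bond 2 stroke at J1  (Se1 (Se) sets effort on bond)
bond 3 stroke at J1  (Se2: effort source, stroke at far end)
bond 0 stroke at J1  (C1 outputs effort q/C1)
bond 1 stroke at I1  (closing 1-jn rule on J1)

2  (C1, I1 all integral)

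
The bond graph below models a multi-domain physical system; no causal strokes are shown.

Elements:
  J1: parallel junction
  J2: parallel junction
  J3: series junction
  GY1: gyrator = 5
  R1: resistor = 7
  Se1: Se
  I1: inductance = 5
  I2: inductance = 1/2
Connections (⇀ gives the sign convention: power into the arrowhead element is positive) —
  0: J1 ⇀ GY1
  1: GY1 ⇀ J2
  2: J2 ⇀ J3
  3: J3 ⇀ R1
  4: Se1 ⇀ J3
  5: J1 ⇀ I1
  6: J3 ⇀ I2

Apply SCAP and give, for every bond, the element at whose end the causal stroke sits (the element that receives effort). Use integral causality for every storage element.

b0 stroke at J1
b1 stroke at J2
b2 stroke at J3
b3 stroke at J3
b4 stroke at J3
b5 stroke at I1
b6 stroke at I2

#4 →J3  (Se1: effort source, stroke at far end)
#5 →I1  (I1: I, integral causality)
#0 →J1  (only one effort-in slot at J1)
#1 →J2  (through GY1, causality inverts; strokes same side of GY1)
#2 →J3  (J2 effort already set via bond 1)
#6 →I2  (I2: I, integral causality)
#3 →J3  (1-jn J3 has f-setter on 6)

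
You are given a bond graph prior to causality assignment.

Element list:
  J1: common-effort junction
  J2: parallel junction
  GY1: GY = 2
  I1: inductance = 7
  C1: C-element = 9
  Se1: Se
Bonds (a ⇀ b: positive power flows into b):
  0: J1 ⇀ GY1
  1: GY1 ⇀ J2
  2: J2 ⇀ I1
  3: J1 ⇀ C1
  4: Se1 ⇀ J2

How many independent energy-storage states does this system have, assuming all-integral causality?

2  (C1, I1 all integral)

#4 stroke→J2  (Se1 fixes effort; stroke away)
#1 stroke→GY1  (0-jn J2 has e-setter on 4)
#2 stroke→I1  (J2 effort already set via bond 4)
#0 stroke→GY1  (through GY1, causality inverts; strokes same side of GY1)
#3 stroke→J1  (J1: last free bond brings effort in)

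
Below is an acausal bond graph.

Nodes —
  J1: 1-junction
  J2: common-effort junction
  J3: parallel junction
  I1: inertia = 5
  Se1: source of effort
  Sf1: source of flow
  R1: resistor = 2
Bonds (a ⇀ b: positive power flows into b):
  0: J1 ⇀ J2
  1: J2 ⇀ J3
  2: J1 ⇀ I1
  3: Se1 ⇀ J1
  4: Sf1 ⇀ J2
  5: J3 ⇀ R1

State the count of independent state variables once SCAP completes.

b3 →J1  (Se1 fixes effort; stroke away)
b4 →Sf1  (source Sf1 imposes f)
b2 →I1  (I1: I, integral causality)
b0 →J1  (J1: bond 2 brought flow, rest push out)
b1 →J2  (closing 0-jn rule on J2)
b5 →J3  (J3 needs exactly one e-in)

1  (I1 all integral)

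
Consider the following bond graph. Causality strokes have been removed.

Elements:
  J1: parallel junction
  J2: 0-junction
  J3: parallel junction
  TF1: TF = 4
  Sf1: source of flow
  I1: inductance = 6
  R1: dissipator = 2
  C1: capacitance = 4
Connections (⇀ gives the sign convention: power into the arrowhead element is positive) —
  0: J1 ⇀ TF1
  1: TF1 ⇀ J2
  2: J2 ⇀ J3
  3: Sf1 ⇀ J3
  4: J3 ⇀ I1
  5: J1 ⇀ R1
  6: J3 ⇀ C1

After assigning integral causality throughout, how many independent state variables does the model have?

β3 |Sf1  (source Sf1 imposes f)
β4 |I1  (I1: I, integral causality)
β6 |J3  (C1 outputs effort q/C1)
β2 |J2  (J3: bond 6 brought effort, rest push out)
β1 |TF1  (J2 effort already set via bond 2)
β0 |J1  (through TF1, causality passes straight; one stroke at TF1)
β5 |R1  (common-e at J1 fixed by 0)

2  (C1, I1 all integral)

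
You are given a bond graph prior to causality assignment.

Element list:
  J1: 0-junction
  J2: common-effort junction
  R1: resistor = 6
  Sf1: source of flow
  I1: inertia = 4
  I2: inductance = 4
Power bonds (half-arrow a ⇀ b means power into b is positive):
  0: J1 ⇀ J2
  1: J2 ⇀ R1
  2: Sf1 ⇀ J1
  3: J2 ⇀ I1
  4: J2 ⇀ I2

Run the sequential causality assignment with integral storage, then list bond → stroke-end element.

β0 |J1
β1 |J2
β2 |Sf1
β3 |I1
β4 |I2

bond 2 stroke→Sf1  (Sf1 (Sf) sets flow on bond)
bond 0 stroke→J1  (only one effort-in slot at J1)
bond 3 stroke→I1  (prefer integral on I1)
bond 4 stroke→I2  (I2 integral (f out))
bond 1 stroke→J2  (closing 0-jn rule on J2)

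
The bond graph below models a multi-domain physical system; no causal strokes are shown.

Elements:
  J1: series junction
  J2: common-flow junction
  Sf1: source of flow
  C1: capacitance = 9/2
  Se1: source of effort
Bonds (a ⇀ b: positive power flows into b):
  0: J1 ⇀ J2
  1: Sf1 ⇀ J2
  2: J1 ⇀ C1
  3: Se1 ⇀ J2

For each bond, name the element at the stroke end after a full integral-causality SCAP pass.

b0 stroke at J2
b1 stroke at Sf1
b2 stroke at J1
b3 stroke at J2

b1 →Sf1  (Sf1: flow source, stroke at near end)
b3 →J2  (Se1 (Se) sets effort on bond)
b0 →J2  (J2: bond 1 brought flow, rest push out)
b2 →J1  (common-f at J1 fixed by 0)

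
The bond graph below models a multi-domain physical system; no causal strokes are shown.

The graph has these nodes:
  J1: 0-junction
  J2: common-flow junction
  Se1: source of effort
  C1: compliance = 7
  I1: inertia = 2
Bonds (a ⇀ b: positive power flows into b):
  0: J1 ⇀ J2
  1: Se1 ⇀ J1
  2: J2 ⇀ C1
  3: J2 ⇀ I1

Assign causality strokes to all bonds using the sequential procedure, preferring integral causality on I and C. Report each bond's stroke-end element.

bond 0 stroke→J2
bond 1 stroke→J1
bond 2 stroke→J2
bond 3 stroke→I1

#1 stroke→J1  (Se1 (Se) sets effort on bond)
#0 stroke→J2  (0-jn J1 has e-setter on 1)
#2 stroke→J2  (C1 outputs effort q/C1)
#3 stroke→I1  (J2: last free bond brings flow in)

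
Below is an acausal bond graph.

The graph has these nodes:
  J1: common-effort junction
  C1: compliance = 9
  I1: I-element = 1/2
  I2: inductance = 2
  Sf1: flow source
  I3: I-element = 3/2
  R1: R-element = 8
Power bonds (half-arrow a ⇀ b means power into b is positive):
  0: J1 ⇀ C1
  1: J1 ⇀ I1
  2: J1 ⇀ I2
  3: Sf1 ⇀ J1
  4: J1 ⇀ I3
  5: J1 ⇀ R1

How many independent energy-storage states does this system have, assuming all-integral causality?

b3 →Sf1  (Sf1 fixes flow; stroke at Sf1)
b0 →J1  (C1: C, integral causality)
b1 →I1  (common-e at J1 fixed by 0)
b2 →I2  (common-e at J1 fixed by 0)
b4 →I3  (J1: bond 0 brought effort, rest push out)
b5 →R1  (J1 effort already set via bond 0)

4  (C1, I1, I2, I3 all integral)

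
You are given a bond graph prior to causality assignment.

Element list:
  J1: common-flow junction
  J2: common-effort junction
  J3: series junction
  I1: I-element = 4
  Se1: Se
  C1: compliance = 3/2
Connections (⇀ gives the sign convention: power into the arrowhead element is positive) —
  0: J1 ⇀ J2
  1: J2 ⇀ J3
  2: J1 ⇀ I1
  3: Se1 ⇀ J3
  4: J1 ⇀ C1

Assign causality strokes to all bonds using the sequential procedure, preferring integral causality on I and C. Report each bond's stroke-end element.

#3 stroke→J3  (source Se1 imposes e)
#1 stroke→J2  (J3: last free bond brings flow in)
#0 stroke→J1  (common-e at J2 fixed by 1)
#2 stroke→I1  (prefer integral on I1)
#4 stroke→J1  (J1: bond 2 brought flow, rest push out)

β0 stroke→J1
β1 stroke→J2
β2 stroke→I1
β3 stroke→J3
β4 stroke→J1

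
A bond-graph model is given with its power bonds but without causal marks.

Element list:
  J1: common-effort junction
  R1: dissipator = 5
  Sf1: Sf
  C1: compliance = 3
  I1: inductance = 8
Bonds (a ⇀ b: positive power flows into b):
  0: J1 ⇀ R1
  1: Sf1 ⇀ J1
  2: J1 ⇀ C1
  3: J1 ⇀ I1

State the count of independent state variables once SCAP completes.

β1 →Sf1  (source Sf1 imposes f)
β2 →J1  (C1 integral (e out))
β0 →R1  (J1 effort already set via bond 2)
β3 →I1  (J1: bond 2 brought effort, rest push out)

2  (C1, I1 all integral)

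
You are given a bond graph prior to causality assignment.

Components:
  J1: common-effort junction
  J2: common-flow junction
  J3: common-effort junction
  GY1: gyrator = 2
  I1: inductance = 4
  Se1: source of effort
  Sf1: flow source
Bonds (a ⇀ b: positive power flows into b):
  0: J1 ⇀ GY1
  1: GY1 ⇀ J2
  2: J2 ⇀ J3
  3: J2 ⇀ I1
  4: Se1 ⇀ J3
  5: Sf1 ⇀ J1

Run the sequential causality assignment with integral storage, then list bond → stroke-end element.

b0 →J1
b1 →J2
b2 →J2
b3 →I1
b4 →J3
b5 →Sf1

b4 stroke→J3  (Se1 fixes effort; stroke away)
b5 stroke→Sf1  (Sf1 (Sf) sets flow on bond)
b0 stroke→J1  (J1 needs exactly one e-in)
b2 stroke→J2  (J3 effort already set via bond 4)
b1 stroke→J2  (GY GY1: same side as bond 0)
b3 stroke→I1  (J2: last free bond brings flow in)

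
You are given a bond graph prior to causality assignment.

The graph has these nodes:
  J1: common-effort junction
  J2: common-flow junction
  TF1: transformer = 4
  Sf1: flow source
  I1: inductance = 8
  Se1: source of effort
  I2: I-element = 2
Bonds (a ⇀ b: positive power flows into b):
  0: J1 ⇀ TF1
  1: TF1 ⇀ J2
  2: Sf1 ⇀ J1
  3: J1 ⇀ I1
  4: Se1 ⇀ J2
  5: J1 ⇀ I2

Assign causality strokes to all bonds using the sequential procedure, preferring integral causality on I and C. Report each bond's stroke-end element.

b0 stroke→J1
b1 stroke→TF1
b2 stroke→Sf1
b3 stroke→I1
b4 stroke→J2
b5 stroke→I2

b2 stroke at Sf1  (Sf1 fixes flow; stroke at Sf1)
b4 stroke at J2  (Se1: effort source, stroke at far end)
b1 stroke at TF1  (closing 1-jn rule on J2)
b0 stroke at J1  (TF1: transformer flips bond 1)
b3 stroke at I1  (common-e at J1 fixed by 0)
b5 stroke at I2  (J1 effort already set via bond 0)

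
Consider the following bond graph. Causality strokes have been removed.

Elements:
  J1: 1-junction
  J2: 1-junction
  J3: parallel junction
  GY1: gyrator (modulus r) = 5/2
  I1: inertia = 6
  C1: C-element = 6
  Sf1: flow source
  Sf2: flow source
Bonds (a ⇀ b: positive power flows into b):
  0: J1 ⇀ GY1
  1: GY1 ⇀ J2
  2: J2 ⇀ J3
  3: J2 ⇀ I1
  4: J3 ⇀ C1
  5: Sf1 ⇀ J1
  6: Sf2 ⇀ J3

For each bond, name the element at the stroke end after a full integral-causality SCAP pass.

bond 5 →Sf1  (source Sf1 imposes f)
bond 6 →Sf2  (Sf2 (Sf) sets flow on bond)
bond 0 →J1  (J1 flow already set via bond 5)
bond 1 →J2  (through GY1, causality inverts; strokes same side of GY1)
bond 3 →I1  (prefer integral on I1)
bond 2 →J2  (common-f at J2 fixed by 3)
bond 4 →J3  (closing 0-jn rule on J3)

b0 →J1
b1 →J2
b2 →J2
b3 →I1
b4 →J3
b5 →Sf1
b6 →Sf2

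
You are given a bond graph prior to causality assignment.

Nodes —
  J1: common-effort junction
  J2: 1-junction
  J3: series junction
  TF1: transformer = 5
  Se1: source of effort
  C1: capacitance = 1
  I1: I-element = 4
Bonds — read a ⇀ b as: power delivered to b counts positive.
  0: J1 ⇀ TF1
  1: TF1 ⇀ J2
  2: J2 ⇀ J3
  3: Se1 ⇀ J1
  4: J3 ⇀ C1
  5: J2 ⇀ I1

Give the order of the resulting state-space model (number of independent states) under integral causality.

#3 stroke at J1  (Se1 fixes effort; stroke away)
#0 stroke at TF1  (common-e at J1 fixed by 3)
#1 stroke at J2  (TF1: transformer flips bond 0)
#4 stroke at J3  (C1 integral (e out))
#2 stroke at J2  (J3 needs exactly one f-in)
#5 stroke at I1  (J2: last free bond brings flow in)

2  (C1, I1 all integral)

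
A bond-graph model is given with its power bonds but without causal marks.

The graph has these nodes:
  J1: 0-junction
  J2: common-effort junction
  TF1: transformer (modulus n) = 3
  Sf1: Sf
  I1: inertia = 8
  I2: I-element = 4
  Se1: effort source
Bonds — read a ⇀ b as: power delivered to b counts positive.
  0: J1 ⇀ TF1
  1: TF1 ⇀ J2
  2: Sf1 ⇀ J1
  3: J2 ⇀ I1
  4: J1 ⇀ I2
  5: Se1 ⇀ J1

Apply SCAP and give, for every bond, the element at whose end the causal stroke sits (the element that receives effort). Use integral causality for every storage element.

b2 stroke at Sf1  (Sf1 (Sf) sets flow on bond)
b5 stroke at J1  (Se1 fixes effort; stroke away)
b0 stroke at TF1  (J1 effort already set via bond 5)
b4 stroke at I2  (J1 effort already set via bond 5)
b1 stroke at J2  (TF1: transformer flips bond 0)
b3 stroke at I1  (J2: bond 1 brought effort, rest push out)

β0 →TF1
β1 →J2
β2 →Sf1
β3 →I1
β4 →I2
β5 →J1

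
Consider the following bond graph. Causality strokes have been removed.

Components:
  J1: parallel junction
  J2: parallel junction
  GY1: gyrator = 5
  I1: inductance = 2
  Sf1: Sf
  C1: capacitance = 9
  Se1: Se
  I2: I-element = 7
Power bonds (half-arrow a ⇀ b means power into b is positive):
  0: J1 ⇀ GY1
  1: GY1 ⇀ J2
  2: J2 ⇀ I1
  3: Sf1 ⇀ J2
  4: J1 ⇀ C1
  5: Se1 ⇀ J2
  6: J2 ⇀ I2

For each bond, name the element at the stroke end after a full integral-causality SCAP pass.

β3 stroke→Sf1  (source Sf1 imposes f)
β5 stroke→J2  (Se1: effort source, stroke at far end)
β1 stroke→GY1  (J2 effort already set via bond 5)
β2 stroke→I1  (J2 effort already set via bond 5)
β6 stroke→I2  (J2 effort already set via bond 5)
β0 stroke→GY1  (GY1 both-in/both-out from 1)
β4 stroke→J1  (J1: last free bond brings effort in)

b0 stroke→GY1
b1 stroke→GY1
b2 stroke→I1
b3 stroke→Sf1
b4 stroke→J1
b5 stroke→J2
b6 stroke→I2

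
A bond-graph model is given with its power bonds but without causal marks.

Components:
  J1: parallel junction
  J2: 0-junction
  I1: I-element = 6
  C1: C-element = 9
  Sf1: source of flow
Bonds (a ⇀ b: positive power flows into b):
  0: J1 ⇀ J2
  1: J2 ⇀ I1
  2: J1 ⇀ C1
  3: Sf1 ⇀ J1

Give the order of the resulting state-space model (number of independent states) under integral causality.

2  (C1, I1 all integral)

#3 stroke→Sf1  (Sf1 fixes flow; stroke at Sf1)
#1 stroke→I1  (I1 integral (f out))
#0 stroke→J2  (J2 needs exactly one e-in)
#2 stroke→J1  (J1 needs exactly one e-in)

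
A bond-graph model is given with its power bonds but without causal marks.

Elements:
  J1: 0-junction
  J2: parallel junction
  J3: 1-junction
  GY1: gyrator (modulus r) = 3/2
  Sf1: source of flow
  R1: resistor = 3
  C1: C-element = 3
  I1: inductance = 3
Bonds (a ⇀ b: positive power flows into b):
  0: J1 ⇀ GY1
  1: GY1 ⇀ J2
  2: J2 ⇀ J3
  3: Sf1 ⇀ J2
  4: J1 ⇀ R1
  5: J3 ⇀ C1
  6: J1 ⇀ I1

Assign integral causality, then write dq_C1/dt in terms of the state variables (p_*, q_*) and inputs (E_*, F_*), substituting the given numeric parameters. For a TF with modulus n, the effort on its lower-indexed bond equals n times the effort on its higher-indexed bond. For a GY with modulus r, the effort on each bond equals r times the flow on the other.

dq_C1/dt = F_Sf1 - 2*p_I1/3 - 4*q_C1/9

β3 |Sf1  (Sf1: flow source, stroke at near end)
β5 |J3  (C1 integral (e out))
β2 |J2  (closing 1-jn rule on J3)
β1 |GY1  (common-e at J2 fixed by 2)
β0 |GY1  (GY GY1: same side as bond 1)
β6 |I1  (I1 outputs flow p/I1)
β4 |J1  (J1 needs exactly one e-in)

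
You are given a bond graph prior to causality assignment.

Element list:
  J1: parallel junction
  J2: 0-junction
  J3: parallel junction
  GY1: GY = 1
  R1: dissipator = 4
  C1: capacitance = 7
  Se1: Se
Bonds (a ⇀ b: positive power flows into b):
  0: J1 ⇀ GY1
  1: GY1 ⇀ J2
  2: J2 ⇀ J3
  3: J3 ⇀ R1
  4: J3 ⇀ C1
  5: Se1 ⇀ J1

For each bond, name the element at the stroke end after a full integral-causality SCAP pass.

β5 stroke at J1  (Se1 fixes effort; stroke away)
β0 stroke at GY1  (J1: bond 5 brought effort, rest push out)
β1 stroke at GY1  (through GY1, causality inverts; strokes same side of GY1)
β2 stroke at J2  (J2: last free bond brings effort in)
β4 stroke at J3  (C1 integral (e out))
β3 stroke at R1  (J3: bond 4 brought effort, rest push out)

bond 0 stroke at GY1
bond 1 stroke at GY1
bond 2 stroke at J2
bond 3 stroke at R1
bond 4 stroke at J3
bond 5 stroke at J1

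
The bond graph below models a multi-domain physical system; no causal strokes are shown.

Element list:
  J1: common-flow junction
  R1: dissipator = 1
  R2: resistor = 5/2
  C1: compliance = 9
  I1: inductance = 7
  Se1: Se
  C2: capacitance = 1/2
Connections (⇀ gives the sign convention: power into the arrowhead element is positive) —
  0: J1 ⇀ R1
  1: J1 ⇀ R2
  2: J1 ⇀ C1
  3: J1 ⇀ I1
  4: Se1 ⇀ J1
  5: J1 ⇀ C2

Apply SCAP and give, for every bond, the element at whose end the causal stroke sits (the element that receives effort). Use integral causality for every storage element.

#4 →J1  (source Se1 imposes e)
#2 →J1  (C1: C, integral causality)
#3 →I1  (I1 integral (f out))
#0 →J1  (1-jn J1 has f-setter on 3)
#1 →J1  (1-jn J1 has f-setter on 3)
#5 →J1  (J1 flow already set via bond 3)

#0 |J1
#1 |J1
#2 |J1
#3 |I1
#4 |J1
#5 |J1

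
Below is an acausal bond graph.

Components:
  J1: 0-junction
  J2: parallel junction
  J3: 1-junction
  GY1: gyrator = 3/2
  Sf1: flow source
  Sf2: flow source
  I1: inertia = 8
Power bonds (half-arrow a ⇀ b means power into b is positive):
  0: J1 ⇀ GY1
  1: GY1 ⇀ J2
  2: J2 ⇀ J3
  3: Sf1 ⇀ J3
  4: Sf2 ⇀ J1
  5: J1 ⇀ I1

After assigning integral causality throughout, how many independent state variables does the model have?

1  (I1 all integral)

β3 |Sf1  (Sf1 (Sf) sets flow on bond)
β4 |Sf2  (Sf2: flow source, stroke at near end)
β2 |J3  (J3 flow already set via bond 3)
β1 |J2  (closing 0-jn rule on J2)
β0 |J1  (GY1 both-in/both-out from 1)
β5 |I1  (common-e at J1 fixed by 0)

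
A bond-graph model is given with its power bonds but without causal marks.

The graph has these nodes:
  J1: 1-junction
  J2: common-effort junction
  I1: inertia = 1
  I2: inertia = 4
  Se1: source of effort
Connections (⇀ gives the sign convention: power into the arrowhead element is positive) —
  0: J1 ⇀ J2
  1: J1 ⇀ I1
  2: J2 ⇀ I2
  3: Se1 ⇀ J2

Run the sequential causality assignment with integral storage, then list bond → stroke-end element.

bond 0 |J1
bond 1 |I1
bond 2 |I2
bond 3 |J2

bond 3 →J2  (Se1 fixes effort; stroke away)
bond 0 →J1  (0-jn J2 has e-setter on 3)
bond 2 →I2  (common-e at J2 fixed by 3)
bond 1 →I1  (only one flow-in slot at J1)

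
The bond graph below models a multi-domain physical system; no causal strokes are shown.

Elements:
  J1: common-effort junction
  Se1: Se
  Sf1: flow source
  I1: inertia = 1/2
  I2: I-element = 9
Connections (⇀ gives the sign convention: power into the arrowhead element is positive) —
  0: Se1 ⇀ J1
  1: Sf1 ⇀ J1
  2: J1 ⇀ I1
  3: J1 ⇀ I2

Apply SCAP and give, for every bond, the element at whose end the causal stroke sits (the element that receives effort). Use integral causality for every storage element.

β0 →J1  (Se1: effort source, stroke at far end)
β1 →Sf1  (source Sf1 imposes f)
β2 →I1  (0-jn J1 has e-setter on 0)
β3 →I2  (J1 effort already set via bond 0)

#0 stroke at J1
#1 stroke at Sf1
#2 stroke at I1
#3 stroke at I2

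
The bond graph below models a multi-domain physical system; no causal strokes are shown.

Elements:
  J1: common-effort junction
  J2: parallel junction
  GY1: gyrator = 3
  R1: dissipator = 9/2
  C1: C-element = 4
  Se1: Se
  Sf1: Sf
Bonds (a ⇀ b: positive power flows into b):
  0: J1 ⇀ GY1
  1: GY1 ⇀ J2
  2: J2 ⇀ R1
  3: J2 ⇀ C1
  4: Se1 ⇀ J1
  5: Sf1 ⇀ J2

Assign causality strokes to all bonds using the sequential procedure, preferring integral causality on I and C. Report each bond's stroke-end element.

#0 →GY1
#1 →GY1
#2 →R1
#3 →J2
#4 →J1
#5 →Sf1

β4 stroke→J1  (Se1 fixes effort; stroke away)
β5 stroke→Sf1  (Sf1 fixes flow; stroke at Sf1)
β0 stroke→GY1  (common-e at J1 fixed by 4)
β1 stroke→GY1  (GY1 both-in/both-out from 0)
β3 stroke→J2  (prefer integral on C1)
β2 stroke→R1  (common-e at J2 fixed by 3)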